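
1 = 1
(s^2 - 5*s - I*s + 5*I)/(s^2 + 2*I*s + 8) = (s^2 - 5*s - I*s + 5*I)/(s^2 + 2*I*s + 8)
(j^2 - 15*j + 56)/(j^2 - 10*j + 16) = (j - 7)/(j - 2)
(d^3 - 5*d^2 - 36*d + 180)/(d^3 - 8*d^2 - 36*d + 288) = (d - 5)/(d - 8)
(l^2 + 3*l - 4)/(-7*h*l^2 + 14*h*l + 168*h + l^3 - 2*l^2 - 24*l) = (1 - l)/(7*h*l - 42*h - l^2 + 6*l)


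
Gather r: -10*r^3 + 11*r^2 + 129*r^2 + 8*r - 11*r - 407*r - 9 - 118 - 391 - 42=-10*r^3 + 140*r^2 - 410*r - 560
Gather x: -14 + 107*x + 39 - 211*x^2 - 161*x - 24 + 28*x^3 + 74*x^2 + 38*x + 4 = 28*x^3 - 137*x^2 - 16*x + 5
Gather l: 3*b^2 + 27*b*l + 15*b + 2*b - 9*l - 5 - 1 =3*b^2 + 17*b + l*(27*b - 9) - 6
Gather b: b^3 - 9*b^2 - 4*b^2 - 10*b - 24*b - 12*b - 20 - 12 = b^3 - 13*b^2 - 46*b - 32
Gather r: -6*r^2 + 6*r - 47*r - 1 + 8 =-6*r^2 - 41*r + 7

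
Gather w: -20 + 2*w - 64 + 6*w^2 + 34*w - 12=6*w^2 + 36*w - 96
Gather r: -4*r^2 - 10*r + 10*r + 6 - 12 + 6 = -4*r^2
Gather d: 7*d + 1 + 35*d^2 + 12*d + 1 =35*d^2 + 19*d + 2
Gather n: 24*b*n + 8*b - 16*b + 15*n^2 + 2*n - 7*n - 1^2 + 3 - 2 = -8*b + 15*n^2 + n*(24*b - 5)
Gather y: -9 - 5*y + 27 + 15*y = 10*y + 18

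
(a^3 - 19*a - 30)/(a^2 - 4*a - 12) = (a^2 - 2*a - 15)/(a - 6)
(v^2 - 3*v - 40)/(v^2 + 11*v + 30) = (v - 8)/(v + 6)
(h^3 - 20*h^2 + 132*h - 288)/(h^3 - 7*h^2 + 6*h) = (h^2 - 14*h + 48)/(h*(h - 1))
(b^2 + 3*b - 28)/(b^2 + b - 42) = (b - 4)/(b - 6)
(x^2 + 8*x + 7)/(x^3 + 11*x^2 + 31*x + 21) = 1/(x + 3)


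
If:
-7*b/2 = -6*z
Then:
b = 12*z/7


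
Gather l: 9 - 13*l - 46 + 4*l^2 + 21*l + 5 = 4*l^2 + 8*l - 32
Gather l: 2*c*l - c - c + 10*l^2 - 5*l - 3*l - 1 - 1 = -2*c + 10*l^2 + l*(2*c - 8) - 2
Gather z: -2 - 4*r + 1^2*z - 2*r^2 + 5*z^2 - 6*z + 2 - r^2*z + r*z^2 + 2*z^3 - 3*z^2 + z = -2*r^2 - 4*r + 2*z^3 + z^2*(r + 2) + z*(-r^2 - 4)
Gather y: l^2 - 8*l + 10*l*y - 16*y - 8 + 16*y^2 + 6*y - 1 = l^2 - 8*l + 16*y^2 + y*(10*l - 10) - 9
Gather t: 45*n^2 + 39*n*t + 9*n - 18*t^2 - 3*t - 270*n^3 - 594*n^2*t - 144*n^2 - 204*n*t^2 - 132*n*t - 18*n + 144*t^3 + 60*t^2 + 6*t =-270*n^3 - 99*n^2 - 9*n + 144*t^3 + t^2*(42 - 204*n) + t*(-594*n^2 - 93*n + 3)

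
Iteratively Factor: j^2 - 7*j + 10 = (j - 5)*(j - 2)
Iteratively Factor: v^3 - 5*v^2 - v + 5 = (v - 5)*(v^2 - 1) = (v - 5)*(v - 1)*(v + 1)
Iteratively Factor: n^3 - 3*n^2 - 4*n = (n)*(n^2 - 3*n - 4) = n*(n - 4)*(n + 1)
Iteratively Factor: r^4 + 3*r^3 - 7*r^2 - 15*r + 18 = (r + 3)*(r^3 - 7*r + 6) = (r - 2)*(r + 3)*(r^2 + 2*r - 3) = (r - 2)*(r + 3)^2*(r - 1)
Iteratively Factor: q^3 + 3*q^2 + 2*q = (q + 1)*(q^2 + 2*q) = q*(q + 1)*(q + 2)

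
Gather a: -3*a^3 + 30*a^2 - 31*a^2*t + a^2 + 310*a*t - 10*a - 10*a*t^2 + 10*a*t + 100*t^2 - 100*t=-3*a^3 + a^2*(31 - 31*t) + a*(-10*t^2 + 320*t - 10) + 100*t^2 - 100*t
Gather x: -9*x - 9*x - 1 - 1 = -18*x - 2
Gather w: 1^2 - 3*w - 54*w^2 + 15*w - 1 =-54*w^2 + 12*w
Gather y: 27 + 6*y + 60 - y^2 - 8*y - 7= -y^2 - 2*y + 80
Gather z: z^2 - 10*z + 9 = z^2 - 10*z + 9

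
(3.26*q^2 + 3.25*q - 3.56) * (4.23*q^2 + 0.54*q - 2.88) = 13.7898*q^4 + 15.5079*q^3 - 22.6926*q^2 - 11.2824*q + 10.2528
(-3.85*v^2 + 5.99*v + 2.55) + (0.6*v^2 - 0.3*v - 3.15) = -3.25*v^2 + 5.69*v - 0.6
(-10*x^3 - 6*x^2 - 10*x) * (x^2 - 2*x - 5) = -10*x^5 + 14*x^4 + 52*x^3 + 50*x^2 + 50*x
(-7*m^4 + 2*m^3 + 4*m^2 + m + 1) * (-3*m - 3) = 21*m^5 + 15*m^4 - 18*m^3 - 15*m^2 - 6*m - 3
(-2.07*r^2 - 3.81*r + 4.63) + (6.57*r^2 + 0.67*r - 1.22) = 4.5*r^2 - 3.14*r + 3.41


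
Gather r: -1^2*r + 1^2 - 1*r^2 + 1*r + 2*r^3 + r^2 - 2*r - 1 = 2*r^3 - 2*r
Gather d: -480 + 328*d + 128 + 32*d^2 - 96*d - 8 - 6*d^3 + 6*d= -6*d^3 + 32*d^2 + 238*d - 360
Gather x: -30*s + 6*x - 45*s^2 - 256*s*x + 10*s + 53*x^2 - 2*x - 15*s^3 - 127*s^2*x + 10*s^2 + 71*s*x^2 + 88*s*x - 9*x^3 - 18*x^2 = -15*s^3 - 35*s^2 - 20*s - 9*x^3 + x^2*(71*s + 35) + x*(-127*s^2 - 168*s + 4)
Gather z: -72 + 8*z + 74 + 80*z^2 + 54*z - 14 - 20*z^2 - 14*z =60*z^2 + 48*z - 12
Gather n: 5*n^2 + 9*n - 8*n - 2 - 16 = 5*n^2 + n - 18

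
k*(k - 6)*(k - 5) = k^3 - 11*k^2 + 30*k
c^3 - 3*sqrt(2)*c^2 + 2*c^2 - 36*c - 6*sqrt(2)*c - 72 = (c + 2)*(c - 6*sqrt(2))*(c + 3*sqrt(2))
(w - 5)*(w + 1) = w^2 - 4*w - 5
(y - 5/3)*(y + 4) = y^2 + 7*y/3 - 20/3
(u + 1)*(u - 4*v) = u^2 - 4*u*v + u - 4*v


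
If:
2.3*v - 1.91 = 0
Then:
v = 0.83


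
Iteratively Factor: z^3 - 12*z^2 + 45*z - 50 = (z - 5)*(z^2 - 7*z + 10) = (z - 5)^2*(z - 2)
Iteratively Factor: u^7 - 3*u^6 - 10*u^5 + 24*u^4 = (u)*(u^6 - 3*u^5 - 10*u^4 + 24*u^3) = u*(u + 3)*(u^5 - 6*u^4 + 8*u^3) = u^2*(u + 3)*(u^4 - 6*u^3 + 8*u^2) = u^3*(u + 3)*(u^3 - 6*u^2 + 8*u) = u^3*(u - 2)*(u + 3)*(u^2 - 4*u) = u^3*(u - 4)*(u - 2)*(u + 3)*(u)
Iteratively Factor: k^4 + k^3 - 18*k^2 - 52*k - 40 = (k + 2)*(k^3 - k^2 - 16*k - 20) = (k + 2)^2*(k^2 - 3*k - 10) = (k + 2)^3*(k - 5)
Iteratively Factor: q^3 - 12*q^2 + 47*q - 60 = (q - 5)*(q^2 - 7*q + 12) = (q - 5)*(q - 4)*(q - 3)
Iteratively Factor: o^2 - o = (o)*(o - 1)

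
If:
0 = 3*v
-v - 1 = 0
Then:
No Solution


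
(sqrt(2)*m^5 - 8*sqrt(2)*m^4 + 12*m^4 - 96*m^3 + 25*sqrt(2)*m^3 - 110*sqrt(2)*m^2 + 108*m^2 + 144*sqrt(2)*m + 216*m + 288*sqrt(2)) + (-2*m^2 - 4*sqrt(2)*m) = sqrt(2)*m^5 - 8*sqrt(2)*m^4 + 12*m^4 - 96*m^3 + 25*sqrt(2)*m^3 - 110*sqrt(2)*m^2 + 106*m^2 + 140*sqrt(2)*m + 216*m + 288*sqrt(2)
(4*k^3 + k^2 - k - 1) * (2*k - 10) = 8*k^4 - 38*k^3 - 12*k^2 + 8*k + 10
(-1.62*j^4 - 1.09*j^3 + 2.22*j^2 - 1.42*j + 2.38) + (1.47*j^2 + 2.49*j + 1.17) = -1.62*j^4 - 1.09*j^3 + 3.69*j^2 + 1.07*j + 3.55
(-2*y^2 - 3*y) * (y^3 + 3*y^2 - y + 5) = -2*y^5 - 9*y^4 - 7*y^3 - 7*y^2 - 15*y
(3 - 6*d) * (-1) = 6*d - 3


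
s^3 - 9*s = s*(s - 3)*(s + 3)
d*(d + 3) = d^2 + 3*d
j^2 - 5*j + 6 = (j - 3)*(j - 2)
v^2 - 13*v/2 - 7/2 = (v - 7)*(v + 1/2)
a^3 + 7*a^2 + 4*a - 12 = (a - 1)*(a + 2)*(a + 6)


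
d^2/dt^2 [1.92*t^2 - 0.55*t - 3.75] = 3.84000000000000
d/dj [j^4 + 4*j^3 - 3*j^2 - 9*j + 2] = 4*j^3 + 12*j^2 - 6*j - 9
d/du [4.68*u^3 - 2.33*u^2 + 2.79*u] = 14.04*u^2 - 4.66*u + 2.79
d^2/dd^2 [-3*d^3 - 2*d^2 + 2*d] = -18*d - 4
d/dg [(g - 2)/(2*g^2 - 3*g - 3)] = (2*g^2 - 3*g - (g - 2)*(4*g - 3) - 3)/(-2*g^2 + 3*g + 3)^2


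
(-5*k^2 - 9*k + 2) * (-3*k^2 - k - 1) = 15*k^4 + 32*k^3 + 8*k^2 + 7*k - 2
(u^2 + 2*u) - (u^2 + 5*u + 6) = -3*u - 6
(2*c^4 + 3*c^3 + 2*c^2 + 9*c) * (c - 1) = 2*c^5 + c^4 - c^3 + 7*c^2 - 9*c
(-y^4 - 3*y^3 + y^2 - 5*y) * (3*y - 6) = -3*y^5 - 3*y^4 + 21*y^3 - 21*y^2 + 30*y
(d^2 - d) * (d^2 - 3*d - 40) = d^4 - 4*d^3 - 37*d^2 + 40*d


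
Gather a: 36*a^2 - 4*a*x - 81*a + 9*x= 36*a^2 + a*(-4*x - 81) + 9*x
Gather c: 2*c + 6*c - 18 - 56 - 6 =8*c - 80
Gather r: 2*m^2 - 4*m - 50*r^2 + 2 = 2*m^2 - 4*m - 50*r^2 + 2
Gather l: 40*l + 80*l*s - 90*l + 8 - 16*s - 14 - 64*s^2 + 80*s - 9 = l*(80*s - 50) - 64*s^2 + 64*s - 15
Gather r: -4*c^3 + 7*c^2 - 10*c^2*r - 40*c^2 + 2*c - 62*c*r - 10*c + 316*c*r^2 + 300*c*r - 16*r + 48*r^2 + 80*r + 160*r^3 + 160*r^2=-4*c^3 - 33*c^2 - 8*c + 160*r^3 + r^2*(316*c + 208) + r*(-10*c^2 + 238*c + 64)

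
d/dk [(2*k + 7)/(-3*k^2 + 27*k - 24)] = (2*k^2 + 14*k - 79)/(3*(k^4 - 18*k^3 + 97*k^2 - 144*k + 64))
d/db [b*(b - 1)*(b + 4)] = 3*b^2 + 6*b - 4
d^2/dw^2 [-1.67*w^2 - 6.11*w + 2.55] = -3.34000000000000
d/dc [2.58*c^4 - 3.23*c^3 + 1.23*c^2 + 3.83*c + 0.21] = 10.32*c^3 - 9.69*c^2 + 2.46*c + 3.83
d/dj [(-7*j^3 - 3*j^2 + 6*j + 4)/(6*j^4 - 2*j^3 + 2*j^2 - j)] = (42*j^6 + 36*j^5 - 128*j^4 - 58*j^3 + 15*j^2 - 16*j + 4)/(j^2*(36*j^6 - 24*j^5 + 28*j^4 - 20*j^3 + 8*j^2 - 4*j + 1))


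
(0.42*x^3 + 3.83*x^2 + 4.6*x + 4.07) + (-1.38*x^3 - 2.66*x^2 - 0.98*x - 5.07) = -0.96*x^3 + 1.17*x^2 + 3.62*x - 1.0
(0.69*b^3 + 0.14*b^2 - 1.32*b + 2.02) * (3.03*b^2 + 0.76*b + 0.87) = 2.0907*b^5 + 0.9486*b^4 - 3.2929*b^3 + 5.2392*b^2 + 0.3868*b + 1.7574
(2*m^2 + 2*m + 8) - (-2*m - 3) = 2*m^2 + 4*m + 11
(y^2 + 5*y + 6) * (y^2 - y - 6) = y^4 + 4*y^3 - 5*y^2 - 36*y - 36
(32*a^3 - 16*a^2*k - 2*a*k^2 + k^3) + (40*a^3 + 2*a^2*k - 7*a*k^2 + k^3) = 72*a^3 - 14*a^2*k - 9*a*k^2 + 2*k^3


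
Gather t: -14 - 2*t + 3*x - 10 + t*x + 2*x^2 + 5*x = t*(x - 2) + 2*x^2 + 8*x - 24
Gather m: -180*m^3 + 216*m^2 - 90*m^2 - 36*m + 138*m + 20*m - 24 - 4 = -180*m^3 + 126*m^2 + 122*m - 28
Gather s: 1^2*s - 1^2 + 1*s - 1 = 2*s - 2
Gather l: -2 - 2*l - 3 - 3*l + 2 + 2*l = -3*l - 3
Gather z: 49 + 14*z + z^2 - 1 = z^2 + 14*z + 48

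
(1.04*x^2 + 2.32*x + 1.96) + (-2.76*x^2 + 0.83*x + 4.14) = -1.72*x^2 + 3.15*x + 6.1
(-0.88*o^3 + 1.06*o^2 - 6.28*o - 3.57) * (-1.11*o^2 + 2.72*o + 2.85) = 0.9768*o^5 - 3.5702*o^4 + 7.346*o^3 - 10.0979*o^2 - 27.6084*o - 10.1745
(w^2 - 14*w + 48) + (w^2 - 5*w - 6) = 2*w^2 - 19*w + 42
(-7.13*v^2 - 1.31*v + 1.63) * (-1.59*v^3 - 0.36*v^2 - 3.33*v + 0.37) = 11.3367*v^5 + 4.6497*v^4 + 21.6228*v^3 + 1.1374*v^2 - 5.9126*v + 0.6031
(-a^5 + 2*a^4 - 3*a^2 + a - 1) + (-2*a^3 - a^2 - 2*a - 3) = -a^5 + 2*a^4 - 2*a^3 - 4*a^2 - a - 4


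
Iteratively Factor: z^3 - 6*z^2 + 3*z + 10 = (z + 1)*(z^2 - 7*z + 10) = (z - 5)*(z + 1)*(z - 2)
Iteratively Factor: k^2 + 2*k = (k + 2)*(k)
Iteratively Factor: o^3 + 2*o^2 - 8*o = (o)*(o^2 + 2*o - 8) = o*(o - 2)*(o + 4)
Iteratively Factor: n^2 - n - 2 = (n + 1)*(n - 2)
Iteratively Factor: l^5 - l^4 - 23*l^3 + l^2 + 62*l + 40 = (l - 5)*(l^4 + 4*l^3 - 3*l^2 - 14*l - 8) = (l - 5)*(l + 4)*(l^3 - 3*l - 2) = (l - 5)*(l + 1)*(l + 4)*(l^2 - l - 2) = (l - 5)*(l - 2)*(l + 1)*(l + 4)*(l + 1)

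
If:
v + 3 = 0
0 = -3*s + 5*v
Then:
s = -5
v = -3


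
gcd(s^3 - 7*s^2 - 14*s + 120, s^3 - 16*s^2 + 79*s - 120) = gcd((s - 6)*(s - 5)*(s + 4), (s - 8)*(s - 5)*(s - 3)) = s - 5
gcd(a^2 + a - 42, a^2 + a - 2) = 1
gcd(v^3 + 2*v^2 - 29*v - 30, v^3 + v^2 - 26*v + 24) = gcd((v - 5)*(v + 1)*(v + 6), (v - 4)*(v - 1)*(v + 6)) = v + 6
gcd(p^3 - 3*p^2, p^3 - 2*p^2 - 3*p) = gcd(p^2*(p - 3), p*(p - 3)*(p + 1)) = p^2 - 3*p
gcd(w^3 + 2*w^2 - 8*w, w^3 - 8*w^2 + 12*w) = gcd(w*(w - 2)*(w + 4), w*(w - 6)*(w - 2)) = w^2 - 2*w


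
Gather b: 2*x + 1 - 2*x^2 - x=-2*x^2 + x + 1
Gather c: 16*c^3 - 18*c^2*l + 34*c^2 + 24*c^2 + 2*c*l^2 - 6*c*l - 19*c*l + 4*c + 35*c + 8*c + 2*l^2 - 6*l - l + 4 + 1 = 16*c^3 + c^2*(58 - 18*l) + c*(2*l^2 - 25*l + 47) + 2*l^2 - 7*l + 5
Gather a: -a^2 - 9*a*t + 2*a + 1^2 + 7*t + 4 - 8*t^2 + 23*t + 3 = -a^2 + a*(2 - 9*t) - 8*t^2 + 30*t + 8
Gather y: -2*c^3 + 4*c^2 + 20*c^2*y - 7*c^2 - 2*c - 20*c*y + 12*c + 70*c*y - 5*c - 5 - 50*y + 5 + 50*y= -2*c^3 - 3*c^2 + 5*c + y*(20*c^2 + 50*c)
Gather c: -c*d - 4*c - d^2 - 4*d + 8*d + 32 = c*(-d - 4) - d^2 + 4*d + 32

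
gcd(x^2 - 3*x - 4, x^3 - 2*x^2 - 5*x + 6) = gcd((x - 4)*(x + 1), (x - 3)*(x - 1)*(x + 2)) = 1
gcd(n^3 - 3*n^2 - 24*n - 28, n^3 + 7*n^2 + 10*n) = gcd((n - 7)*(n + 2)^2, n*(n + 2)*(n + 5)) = n + 2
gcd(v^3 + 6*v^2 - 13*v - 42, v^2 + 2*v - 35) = v + 7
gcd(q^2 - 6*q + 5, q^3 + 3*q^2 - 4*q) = q - 1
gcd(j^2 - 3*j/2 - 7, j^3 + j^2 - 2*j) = j + 2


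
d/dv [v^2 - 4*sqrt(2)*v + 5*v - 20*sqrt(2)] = 2*v - 4*sqrt(2) + 5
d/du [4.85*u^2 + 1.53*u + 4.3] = 9.7*u + 1.53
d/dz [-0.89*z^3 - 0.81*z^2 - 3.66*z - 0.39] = -2.67*z^2 - 1.62*z - 3.66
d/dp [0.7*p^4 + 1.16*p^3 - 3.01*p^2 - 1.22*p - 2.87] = 2.8*p^3 + 3.48*p^2 - 6.02*p - 1.22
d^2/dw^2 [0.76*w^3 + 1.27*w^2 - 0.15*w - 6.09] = 4.56*w + 2.54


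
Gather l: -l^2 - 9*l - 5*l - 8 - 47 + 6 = -l^2 - 14*l - 49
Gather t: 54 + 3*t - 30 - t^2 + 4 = -t^2 + 3*t + 28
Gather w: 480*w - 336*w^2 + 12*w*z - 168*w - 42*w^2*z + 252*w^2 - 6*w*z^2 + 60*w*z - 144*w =w^2*(-42*z - 84) + w*(-6*z^2 + 72*z + 168)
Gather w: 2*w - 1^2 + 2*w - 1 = 4*w - 2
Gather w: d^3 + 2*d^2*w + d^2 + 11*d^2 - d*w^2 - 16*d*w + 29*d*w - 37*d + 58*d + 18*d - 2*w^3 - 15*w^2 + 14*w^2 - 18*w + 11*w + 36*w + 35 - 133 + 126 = d^3 + 12*d^2 + 39*d - 2*w^3 + w^2*(-d - 1) + w*(2*d^2 + 13*d + 29) + 28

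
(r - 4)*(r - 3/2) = r^2 - 11*r/2 + 6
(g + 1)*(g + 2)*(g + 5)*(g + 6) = g^4 + 14*g^3 + 65*g^2 + 112*g + 60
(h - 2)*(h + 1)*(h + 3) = h^3 + 2*h^2 - 5*h - 6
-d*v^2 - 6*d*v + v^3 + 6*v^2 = v*(-d + v)*(v + 6)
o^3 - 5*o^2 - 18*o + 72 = (o - 6)*(o - 3)*(o + 4)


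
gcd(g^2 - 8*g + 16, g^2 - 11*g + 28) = g - 4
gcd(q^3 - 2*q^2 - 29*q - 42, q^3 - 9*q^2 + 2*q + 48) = q + 2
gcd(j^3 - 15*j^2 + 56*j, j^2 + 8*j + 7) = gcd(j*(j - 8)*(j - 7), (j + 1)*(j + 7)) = 1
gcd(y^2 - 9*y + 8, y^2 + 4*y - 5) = y - 1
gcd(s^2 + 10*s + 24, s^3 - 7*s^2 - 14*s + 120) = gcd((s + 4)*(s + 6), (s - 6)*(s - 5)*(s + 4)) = s + 4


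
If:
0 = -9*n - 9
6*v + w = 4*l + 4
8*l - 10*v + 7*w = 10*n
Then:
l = -13*w/2 - 5/2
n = -1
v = -9*w/2 - 1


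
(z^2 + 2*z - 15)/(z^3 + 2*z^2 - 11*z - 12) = (z + 5)/(z^2 + 5*z + 4)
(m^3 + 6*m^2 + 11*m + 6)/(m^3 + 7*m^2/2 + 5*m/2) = 2*(m^2 + 5*m + 6)/(m*(2*m + 5))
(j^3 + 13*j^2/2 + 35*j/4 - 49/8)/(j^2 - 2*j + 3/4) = (4*j^2 + 28*j + 49)/(2*(2*j - 3))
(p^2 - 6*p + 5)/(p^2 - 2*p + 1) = (p - 5)/(p - 1)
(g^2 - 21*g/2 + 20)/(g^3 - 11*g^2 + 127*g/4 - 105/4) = 2*(g - 8)/(2*g^2 - 17*g + 21)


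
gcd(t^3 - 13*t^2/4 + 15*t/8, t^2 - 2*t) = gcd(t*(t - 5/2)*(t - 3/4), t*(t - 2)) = t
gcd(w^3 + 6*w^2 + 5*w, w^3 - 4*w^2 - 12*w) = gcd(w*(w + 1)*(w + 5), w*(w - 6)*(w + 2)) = w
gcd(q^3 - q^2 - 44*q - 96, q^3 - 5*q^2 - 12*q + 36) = q + 3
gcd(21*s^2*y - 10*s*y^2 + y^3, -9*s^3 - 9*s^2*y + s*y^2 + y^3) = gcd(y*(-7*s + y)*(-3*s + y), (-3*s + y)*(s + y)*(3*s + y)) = -3*s + y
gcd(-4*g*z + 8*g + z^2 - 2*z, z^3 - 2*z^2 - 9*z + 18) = z - 2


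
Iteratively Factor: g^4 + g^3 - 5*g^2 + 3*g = (g + 3)*(g^3 - 2*g^2 + g) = g*(g + 3)*(g^2 - 2*g + 1) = g*(g - 1)*(g + 3)*(g - 1)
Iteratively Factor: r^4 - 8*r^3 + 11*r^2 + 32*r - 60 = (r - 2)*(r^3 - 6*r^2 - r + 30) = (r - 3)*(r - 2)*(r^2 - 3*r - 10) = (r - 5)*(r - 3)*(r - 2)*(r + 2)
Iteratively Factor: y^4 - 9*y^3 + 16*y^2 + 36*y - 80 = (y + 2)*(y^3 - 11*y^2 + 38*y - 40) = (y - 5)*(y + 2)*(y^2 - 6*y + 8) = (y - 5)*(y - 2)*(y + 2)*(y - 4)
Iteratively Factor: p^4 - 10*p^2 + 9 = (p + 1)*(p^3 - p^2 - 9*p + 9) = (p - 3)*(p + 1)*(p^2 + 2*p - 3) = (p - 3)*(p + 1)*(p + 3)*(p - 1)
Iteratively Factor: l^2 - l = (l - 1)*(l)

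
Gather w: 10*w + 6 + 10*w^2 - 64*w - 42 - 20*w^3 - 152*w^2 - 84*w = -20*w^3 - 142*w^2 - 138*w - 36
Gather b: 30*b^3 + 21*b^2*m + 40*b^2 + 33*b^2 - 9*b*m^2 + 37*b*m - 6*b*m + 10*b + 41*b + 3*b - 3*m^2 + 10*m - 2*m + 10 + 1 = 30*b^3 + b^2*(21*m + 73) + b*(-9*m^2 + 31*m + 54) - 3*m^2 + 8*m + 11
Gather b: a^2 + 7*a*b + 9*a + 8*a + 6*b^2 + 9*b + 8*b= a^2 + 17*a + 6*b^2 + b*(7*a + 17)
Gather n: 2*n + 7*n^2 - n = 7*n^2 + n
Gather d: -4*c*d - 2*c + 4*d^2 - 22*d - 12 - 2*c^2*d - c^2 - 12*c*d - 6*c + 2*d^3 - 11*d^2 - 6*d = -c^2 - 8*c + 2*d^3 - 7*d^2 + d*(-2*c^2 - 16*c - 28) - 12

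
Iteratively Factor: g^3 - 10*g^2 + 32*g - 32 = (g - 4)*(g^2 - 6*g + 8) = (g - 4)*(g - 2)*(g - 4)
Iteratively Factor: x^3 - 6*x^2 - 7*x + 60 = (x - 4)*(x^2 - 2*x - 15) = (x - 5)*(x - 4)*(x + 3)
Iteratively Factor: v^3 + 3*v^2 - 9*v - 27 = (v + 3)*(v^2 - 9) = (v + 3)^2*(v - 3)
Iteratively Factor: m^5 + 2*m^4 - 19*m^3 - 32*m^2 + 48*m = (m + 4)*(m^4 - 2*m^3 - 11*m^2 + 12*m) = (m - 4)*(m + 4)*(m^3 + 2*m^2 - 3*m) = m*(m - 4)*(m + 4)*(m^2 + 2*m - 3) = m*(m - 4)*(m + 3)*(m + 4)*(m - 1)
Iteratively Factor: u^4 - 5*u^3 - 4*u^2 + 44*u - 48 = (u - 4)*(u^3 - u^2 - 8*u + 12) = (u - 4)*(u + 3)*(u^2 - 4*u + 4) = (u - 4)*(u - 2)*(u + 3)*(u - 2)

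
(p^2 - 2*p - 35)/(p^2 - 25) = (p - 7)/(p - 5)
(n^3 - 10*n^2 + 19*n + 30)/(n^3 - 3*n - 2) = (n^2 - 11*n + 30)/(n^2 - n - 2)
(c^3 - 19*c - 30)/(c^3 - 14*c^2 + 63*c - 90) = (c^2 + 5*c + 6)/(c^2 - 9*c + 18)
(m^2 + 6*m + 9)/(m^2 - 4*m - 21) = (m + 3)/(m - 7)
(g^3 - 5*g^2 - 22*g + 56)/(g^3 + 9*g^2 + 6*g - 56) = (g - 7)/(g + 7)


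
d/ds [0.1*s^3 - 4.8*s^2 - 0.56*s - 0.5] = 0.3*s^2 - 9.6*s - 0.56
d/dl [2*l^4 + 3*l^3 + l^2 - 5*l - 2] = 8*l^3 + 9*l^2 + 2*l - 5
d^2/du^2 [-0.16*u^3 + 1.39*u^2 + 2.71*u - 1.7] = 2.78 - 0.96*u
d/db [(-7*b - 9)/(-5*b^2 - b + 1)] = (35*b^2 + 7*b - (7*b + 9)*(10*b + 1) - 7)/(5*b^2 + b - 1)^2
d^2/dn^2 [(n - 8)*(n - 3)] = 2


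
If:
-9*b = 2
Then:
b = -2/9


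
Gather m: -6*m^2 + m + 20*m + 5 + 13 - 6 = -6*m^2 + 21*m + 12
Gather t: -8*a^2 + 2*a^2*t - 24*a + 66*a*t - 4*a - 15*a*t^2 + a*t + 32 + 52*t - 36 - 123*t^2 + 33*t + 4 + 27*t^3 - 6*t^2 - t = -8*a^2 - 28*a + 27*t^3 + t^2*(-15*a - 129) + t*(2*a^2 + 67*a + 84)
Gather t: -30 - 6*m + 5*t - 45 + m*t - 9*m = -15*m + t*(m + 5) - 75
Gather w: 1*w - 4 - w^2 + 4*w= -w^2 + 5*w - 4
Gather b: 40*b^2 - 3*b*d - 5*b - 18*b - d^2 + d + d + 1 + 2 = 40*b^2 + b*(-3*d - 23) - d^2 + 2*d + 3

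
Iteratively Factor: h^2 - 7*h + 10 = (h - 2)*(h - 5)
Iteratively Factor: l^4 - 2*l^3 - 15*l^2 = (l)*(l^3 - 2*l^2 - 15*l) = l*(l + 3)*(l^2 - 5*l) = l*(l - 5)*(l + 3)*(l)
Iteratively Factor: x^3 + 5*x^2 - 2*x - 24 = (x - 2)*(x^2 + 7*x + 12) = (x - 2)*(x + 4)*(x + 3)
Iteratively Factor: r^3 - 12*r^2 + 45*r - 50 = (r - 5)*(r^2 - 7*r + 10) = (r - 5)^2*(r - 2)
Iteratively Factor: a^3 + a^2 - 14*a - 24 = (a + 3)*(a^2 - 2*a - 8) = (a - 4)*(a + 3)*(a + 2)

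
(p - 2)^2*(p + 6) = p^3 + 2*p^2 - 20*p + 24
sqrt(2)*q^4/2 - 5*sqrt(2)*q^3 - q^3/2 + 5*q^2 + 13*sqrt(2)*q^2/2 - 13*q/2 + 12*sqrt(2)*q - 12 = (q - 8)*(q - 3)*(q - sqrt(2)/2)*(sqrt(2)*q/2 + sqrt(2)/2)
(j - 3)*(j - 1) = j^2 - 4*j + 3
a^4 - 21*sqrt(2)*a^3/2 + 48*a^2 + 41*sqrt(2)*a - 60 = (a - 6*sqrt(2))*(a - 5*sqrt(2))*(a - sqrt(2)/2)*(a + sqrt(2))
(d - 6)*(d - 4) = d^2 - 10*d + 24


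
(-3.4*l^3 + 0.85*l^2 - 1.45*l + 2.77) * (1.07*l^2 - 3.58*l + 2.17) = -3.638*l^5 + 13.0815*l^4 - 11.9725*l^3 + 9.9994*l^2 - 13.0631*l + 6.0109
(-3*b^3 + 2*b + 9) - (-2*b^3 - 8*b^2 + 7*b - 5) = -b^3 + 8*b^2 - 5*b + 14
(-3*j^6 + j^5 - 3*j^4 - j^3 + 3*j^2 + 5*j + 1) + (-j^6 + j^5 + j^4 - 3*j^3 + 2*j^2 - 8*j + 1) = -4*j^6 + 2*j^5 - 2*j^4 - 4*j^3 + 5*j^2 - 3*j + 2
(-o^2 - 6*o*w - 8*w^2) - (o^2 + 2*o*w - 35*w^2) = -2*o^2 - 8*o*w + 27*w^2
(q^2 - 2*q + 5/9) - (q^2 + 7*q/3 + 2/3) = -13*q/3 - 1/9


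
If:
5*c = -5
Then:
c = -1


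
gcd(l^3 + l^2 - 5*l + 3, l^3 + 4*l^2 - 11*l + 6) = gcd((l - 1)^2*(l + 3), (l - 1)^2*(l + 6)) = l^2 - 2*l + 1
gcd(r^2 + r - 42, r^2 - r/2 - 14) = 1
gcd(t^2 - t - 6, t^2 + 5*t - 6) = 1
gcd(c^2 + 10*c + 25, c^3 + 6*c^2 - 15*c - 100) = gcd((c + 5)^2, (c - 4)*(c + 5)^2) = c^2 + 10*c + 25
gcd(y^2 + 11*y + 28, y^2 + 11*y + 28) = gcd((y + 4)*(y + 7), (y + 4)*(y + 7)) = y^2 + 11*y + 28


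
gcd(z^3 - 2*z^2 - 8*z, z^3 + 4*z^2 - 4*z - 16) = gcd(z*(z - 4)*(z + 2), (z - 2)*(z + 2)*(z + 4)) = z + 2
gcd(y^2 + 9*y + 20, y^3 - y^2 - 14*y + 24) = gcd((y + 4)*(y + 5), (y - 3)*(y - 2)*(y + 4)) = y + 4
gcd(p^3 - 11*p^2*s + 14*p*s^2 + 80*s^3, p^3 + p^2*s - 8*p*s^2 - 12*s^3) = p + 2*s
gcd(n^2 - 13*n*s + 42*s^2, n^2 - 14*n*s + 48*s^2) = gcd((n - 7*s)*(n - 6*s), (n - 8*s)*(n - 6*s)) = -n + 6*s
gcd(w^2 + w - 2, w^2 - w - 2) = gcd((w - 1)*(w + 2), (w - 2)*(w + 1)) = 1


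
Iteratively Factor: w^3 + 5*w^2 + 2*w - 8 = (w + 4)*(w^2 + w - 2) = (w - 1)*(w + 4)*(w + 2)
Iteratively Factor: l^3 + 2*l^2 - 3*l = (l - 1)*(l^2 + 3*l) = (l - 1)*(l + 3)*(l)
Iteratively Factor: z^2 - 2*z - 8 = (z + 2)*(z - 4)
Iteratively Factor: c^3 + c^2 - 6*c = (c - 2)*(c^2 + 3*c) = c*(c - 2)*(c + 3)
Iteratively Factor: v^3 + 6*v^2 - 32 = (v - 2)*(v^2 + 8*v + 16) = (v - 2)*(v + 4)*(v + 4)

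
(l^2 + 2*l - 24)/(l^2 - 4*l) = (l + 6)/l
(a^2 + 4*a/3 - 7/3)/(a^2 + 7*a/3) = (a - 1)/a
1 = 1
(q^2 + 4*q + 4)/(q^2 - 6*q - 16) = (q + 2)/(q - 8)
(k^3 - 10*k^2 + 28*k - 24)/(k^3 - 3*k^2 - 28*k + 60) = (k - 2)/(k + 5)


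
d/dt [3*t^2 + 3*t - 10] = 6*t + 3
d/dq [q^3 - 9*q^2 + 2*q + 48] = 3*q^2 - 18*q + 2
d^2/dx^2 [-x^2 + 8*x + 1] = -2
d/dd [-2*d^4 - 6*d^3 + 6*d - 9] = -8*d^3 - 18*d^2 + 6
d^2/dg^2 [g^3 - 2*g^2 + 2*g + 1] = 6*g - 4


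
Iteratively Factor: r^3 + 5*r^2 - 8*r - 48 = (r + 4)*(r^2 + r - 12) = (r + 4)^2*(r - 3)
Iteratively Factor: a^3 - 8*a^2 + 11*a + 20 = (a - 4)*(a^2 - 4*a - 5) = (a - 5)*(a - 4)*(a + 1)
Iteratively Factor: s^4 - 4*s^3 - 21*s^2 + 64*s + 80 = (s + 1)*(s^3 - 5*s^2 - 16*s + 80) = (s - 5)*(s + 1)*(s^2 - 16) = (s - 5)*(s - 4)*(s + 1)*(s + 4)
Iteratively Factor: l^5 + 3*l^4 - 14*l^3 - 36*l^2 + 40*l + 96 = (l + 2)*(l^4 + l^3 - 16*l^2 - 4*l + 48) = (l - 3)*(l + 2)*(l^3 + 4*l^2 - 4*l - 16) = (l - 3)*(l - 2)*(l + 2)*(l^2 + 6*l + 8) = (l - 3)*(l - 2)*(l + 2)*(l + 4)*(l + 2)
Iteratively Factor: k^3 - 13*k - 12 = (k + 3)*(k^2 - 3*k - 4) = (k + 1)*(k + 3)*(k - 4)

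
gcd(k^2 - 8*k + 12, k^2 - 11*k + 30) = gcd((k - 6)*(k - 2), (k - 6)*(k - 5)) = k - 6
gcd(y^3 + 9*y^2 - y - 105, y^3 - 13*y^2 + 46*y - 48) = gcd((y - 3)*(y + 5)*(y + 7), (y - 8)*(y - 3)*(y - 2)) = y - 3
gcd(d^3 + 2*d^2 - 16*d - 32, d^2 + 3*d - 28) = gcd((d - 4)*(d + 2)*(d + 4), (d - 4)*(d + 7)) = d - 4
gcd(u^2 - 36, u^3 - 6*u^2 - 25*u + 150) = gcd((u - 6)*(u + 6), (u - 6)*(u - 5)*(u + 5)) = u - 6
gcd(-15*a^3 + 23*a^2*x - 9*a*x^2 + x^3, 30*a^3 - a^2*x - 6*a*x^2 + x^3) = 15*a^2 - 8*a*x + x^2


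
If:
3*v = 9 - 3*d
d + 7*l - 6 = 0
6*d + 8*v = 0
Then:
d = 12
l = -6/7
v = -9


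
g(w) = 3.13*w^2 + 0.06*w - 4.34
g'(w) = 6.26*w + 0.06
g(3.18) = 27.50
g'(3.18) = 19.97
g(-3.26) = 28.73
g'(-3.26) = -20.35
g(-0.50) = -3.59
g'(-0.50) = -3.07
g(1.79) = 5.80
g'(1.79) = 11.27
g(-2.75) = 19.17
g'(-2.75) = -17.16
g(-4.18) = 50.10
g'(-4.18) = -26.11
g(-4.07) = 47.26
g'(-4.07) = -25.42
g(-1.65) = 4.08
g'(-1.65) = -10.27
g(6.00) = 108.70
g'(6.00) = 37.62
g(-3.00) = 23.65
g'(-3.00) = -18.72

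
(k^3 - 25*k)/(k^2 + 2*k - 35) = k*(k + 5)/(k + 7)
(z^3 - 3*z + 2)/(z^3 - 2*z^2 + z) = (z + 2)/z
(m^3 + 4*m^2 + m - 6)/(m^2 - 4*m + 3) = (m^2 + 5*m + 6)/(m - 3)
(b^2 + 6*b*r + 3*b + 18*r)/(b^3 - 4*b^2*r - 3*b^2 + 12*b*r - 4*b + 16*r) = (b^2 + 6*b*r + 3*b + 18*r)/(b^3 - 4*b^2*r - 3*b^2 + 12*b*r - 4*b + 16*r)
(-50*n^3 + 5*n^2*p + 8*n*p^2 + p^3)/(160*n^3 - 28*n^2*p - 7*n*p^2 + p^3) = (-10*n^2 + 3*n*p + p^2)/(32*n^2 - 12*n*p + p^2)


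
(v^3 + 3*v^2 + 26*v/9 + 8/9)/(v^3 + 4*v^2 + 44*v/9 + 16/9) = (v + 1)/(v + 2)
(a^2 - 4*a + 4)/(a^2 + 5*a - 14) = (a - 2)/(a + 7)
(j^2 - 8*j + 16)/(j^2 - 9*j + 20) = (j - 4)/(j - 5)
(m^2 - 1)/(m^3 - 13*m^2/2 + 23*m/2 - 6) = 2*(m + 1)/(2*m^2 - 11*m + 12)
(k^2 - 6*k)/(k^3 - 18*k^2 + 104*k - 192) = k/(k^2 - 12*k + 32)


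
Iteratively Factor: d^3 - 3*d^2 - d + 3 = (d + 1)*(d^2 - 4*d + 3) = (d - 3)*(d + 1)*(d - 1)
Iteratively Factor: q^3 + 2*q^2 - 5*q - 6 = (q - 2)*(q^2 + 4*q + 3) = (q - 2)*(q + 3)*(q + 1)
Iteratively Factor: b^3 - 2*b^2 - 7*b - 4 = (b - 4)*(b^2 + 2*b + 1) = (b - 4)*(b + 1)*(b + 1)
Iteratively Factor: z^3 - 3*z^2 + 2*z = (z - 2)*(z^2 - z) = (z - 2)*(z - 1)*(z)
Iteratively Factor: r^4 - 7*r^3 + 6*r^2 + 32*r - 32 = (r + 2)*(r^3 - 9*r^2 + 24*r - 16) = (r - 1)*(r + 2)*(r^2 - 8*r + 16) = (r - 4)*(r - 1)*(r + 2)*(r - 4)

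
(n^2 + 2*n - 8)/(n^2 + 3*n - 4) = (n - 2)/(n - 1)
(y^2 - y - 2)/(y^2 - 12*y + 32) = (y^2 - y - 2)/(y^2 - 12*y + 32)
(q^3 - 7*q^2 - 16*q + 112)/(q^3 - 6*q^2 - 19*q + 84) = (q - 4)/(q - 3)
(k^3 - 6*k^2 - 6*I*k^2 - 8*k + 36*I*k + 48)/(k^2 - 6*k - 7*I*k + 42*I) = (k^2 - 6*I*k - 8)/(k - 7*I)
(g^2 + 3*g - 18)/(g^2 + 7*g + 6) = (g - 3)/(g + 1)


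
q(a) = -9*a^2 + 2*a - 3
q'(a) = 2 - 18*a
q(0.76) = -6.68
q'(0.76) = -11.68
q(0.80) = -7.16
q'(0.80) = -12.40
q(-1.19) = -18.12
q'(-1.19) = 23.42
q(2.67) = -61.82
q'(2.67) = -46.06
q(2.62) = -59.54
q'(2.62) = -45.16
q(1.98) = -34.32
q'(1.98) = -33.64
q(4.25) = -157.06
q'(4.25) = -74.50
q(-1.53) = -27.13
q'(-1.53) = 29.54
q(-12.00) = -1323.00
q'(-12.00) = 218.00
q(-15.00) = -2058.00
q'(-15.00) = 272.00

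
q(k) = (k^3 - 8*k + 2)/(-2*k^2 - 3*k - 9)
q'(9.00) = -0.53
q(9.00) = -3.33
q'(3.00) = -0.47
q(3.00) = -0.14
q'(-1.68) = -0.48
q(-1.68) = -1.11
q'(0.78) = 0.35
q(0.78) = 0.30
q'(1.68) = -0.19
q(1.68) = 0.34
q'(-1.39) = -0.10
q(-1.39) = -1.20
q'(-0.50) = 1.00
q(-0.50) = -0.73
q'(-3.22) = -1.01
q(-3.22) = 0.28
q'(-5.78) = -0.72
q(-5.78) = 2.48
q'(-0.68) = 0.87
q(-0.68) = -0.90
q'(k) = (4*k + 3)*(k^3 - 8*k + 2)/(-2*k^2 - 3*k - 9)^2 + (3*k^2 - 8)/(-2*k^2 - 3*k - 9) = (-2*k^4 - 6*k^3 - 43*k^2 + 8*k + 78)/(4*k^4 + 12*k^3 + 45*k^2 + 54*k + 81)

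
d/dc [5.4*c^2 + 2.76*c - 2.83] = 10.8*c + 2.76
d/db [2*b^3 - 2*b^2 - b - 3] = 6*b^2 - 4*b - 1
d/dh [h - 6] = 1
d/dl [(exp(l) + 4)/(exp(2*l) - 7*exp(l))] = (-exp(2*l) - 8*exp(l) + 28)*exp(-l)/(exp(2*l) - 14*exp(l) + 49)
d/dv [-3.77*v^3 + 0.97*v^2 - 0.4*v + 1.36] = -11.31*v^2 + 1.94*v - 0.4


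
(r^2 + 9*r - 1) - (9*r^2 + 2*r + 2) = -8*r^2 + 7*r - 3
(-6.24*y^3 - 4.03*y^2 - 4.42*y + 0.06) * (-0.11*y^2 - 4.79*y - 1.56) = 0.6864*y^5 + 30.3329*y^4 + 29.5243*y^3 + 27.452*y^2 + 6.6078*y - 0.0936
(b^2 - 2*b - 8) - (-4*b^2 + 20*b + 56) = 5*b^2 - 22*b - 64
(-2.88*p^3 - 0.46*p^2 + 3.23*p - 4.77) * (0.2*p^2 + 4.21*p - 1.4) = -0.576*p^5 - 12.2168*p^4 + 2.7414*p^3 + 13.2883*p^2 - 24.6037*p + 6.678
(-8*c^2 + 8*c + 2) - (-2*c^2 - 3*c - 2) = -6*c^2 + 11*c + 4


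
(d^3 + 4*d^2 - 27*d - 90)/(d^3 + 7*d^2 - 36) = (d - 5)/(d - 2)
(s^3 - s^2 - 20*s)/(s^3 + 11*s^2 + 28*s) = (s - 5)/(s + 7)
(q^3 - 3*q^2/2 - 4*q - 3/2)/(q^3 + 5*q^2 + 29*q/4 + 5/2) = 2*(q^2 - 2*q - 3)/(2*q^2 + 9*q + 10)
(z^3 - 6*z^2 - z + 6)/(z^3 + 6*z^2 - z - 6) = (z - 6)/(z + 6)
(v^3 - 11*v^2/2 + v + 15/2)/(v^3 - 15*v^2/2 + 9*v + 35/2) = (2*v - 3)/(2*v - 7)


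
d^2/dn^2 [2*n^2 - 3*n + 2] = 4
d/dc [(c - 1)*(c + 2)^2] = 3*c*(c + 2)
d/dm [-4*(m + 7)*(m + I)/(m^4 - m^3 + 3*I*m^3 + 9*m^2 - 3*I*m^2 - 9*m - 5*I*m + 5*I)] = (8*m^4 + m^3*(80 + 32*I) + m^2*(-112 + 352*I) + m*(-304 - 224*I) + 392 + 160*I)/(m^7 + m^6*(-2 + 7*I) + m^5*(3 - 14*I) + m^4*(-4 + 53*I) + m^3*(67 - 92*I) + m^2*(-130 + 21*I) + m*(65 + 50*I) - 25*I)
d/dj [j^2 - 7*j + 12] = 2*j - 7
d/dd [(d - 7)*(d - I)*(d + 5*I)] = 3*d^2 + d*(-14 + 8*I) + 5 - 28*I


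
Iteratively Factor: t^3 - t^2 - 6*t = (t)*(t^2 - t - 6) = t*(t - 3)*(t + 2)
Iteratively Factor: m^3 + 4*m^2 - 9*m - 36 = (m + 4)*(m^2 - 9) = (m + 3)*(m + 4)*(m - 3)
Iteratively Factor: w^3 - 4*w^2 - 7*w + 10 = (w - 1)*(w^2 - 3*w - 10) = (w - 1)*(w + 2)*(w - 5)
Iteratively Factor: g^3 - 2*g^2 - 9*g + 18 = (g - 3)*(g^2 + g - 6) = (g - 3)*(g - 2)*(g + 3)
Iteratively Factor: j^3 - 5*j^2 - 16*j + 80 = (j - 4)*(j^2 - j - 20) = (j - 4)*(j + 4)*(j - 5)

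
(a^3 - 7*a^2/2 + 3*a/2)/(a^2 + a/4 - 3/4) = 2*a*(2*a^2 - 7*a + 3)/(4*a^2 + a - 3)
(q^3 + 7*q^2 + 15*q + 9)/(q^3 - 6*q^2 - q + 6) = (q^2 + 6*q + 9)/(q^2 - 7*q + 6)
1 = 1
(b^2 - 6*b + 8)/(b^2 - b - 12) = (b - 2)/(b + 3)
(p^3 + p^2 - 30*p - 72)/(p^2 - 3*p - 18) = p + 4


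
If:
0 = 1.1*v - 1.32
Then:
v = 1.20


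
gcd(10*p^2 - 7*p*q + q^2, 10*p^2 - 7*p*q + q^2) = 10*p^2 - 7*p*q + q^2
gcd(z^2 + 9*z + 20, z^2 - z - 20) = z + 4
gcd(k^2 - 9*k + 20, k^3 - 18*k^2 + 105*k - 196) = k - 4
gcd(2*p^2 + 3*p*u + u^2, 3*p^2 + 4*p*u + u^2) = p + u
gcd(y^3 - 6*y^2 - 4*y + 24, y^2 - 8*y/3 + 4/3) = y - 2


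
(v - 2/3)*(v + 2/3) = v^2 - 4/9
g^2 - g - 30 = (g - 6)*(g + 5)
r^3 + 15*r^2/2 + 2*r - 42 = (r - 2)*(r + 7/2)*(r + 6)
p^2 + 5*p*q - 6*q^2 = (p - q)*(p + 6*q)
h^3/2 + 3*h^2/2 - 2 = (h/2 + 1)*(h - 1)*(h + 2)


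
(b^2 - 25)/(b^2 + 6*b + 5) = (b - 5)/(b + 1)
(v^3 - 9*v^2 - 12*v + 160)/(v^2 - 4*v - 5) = (v^2 - 4*v - 32)/(v + 1)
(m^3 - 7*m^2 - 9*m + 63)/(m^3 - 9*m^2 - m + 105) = (m - 3)/(m - 5)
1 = 1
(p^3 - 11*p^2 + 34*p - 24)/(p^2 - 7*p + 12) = (p^2 - 7*p + 6)/(p - 3)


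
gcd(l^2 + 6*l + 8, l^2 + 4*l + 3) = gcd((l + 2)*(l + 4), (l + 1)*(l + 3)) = 1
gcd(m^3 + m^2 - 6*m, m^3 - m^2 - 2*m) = m^2 - 2*m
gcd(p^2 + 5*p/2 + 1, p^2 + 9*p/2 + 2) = p + 1/2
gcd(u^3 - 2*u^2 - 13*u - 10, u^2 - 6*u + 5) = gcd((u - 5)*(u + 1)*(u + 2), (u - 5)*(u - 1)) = u - 5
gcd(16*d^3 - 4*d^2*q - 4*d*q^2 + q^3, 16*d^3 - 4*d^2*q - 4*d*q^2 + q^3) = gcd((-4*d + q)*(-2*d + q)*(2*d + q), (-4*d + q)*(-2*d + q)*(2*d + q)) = 16*d^3 - 4*d^2*q - 4*d*q^2 + q^3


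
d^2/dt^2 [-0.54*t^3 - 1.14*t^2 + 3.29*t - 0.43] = -3.24*t - 2.28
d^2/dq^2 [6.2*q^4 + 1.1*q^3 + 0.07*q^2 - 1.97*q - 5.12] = 74.4*q^2 + 6.6*q + 0.14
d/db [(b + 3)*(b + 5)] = 2*b + 8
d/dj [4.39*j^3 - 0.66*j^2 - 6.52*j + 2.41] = 13.17*j^2 - 1.32*j - 6.52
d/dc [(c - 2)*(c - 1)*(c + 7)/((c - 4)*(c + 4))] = (c^4 - 29*c^2 - 156*c + 304)/(c^4 - 32*c^2 + 256)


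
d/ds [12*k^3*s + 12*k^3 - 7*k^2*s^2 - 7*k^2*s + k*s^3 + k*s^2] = k*(12*k^2 - 14*k*s - 7*k + 3*s^2 + 2*s)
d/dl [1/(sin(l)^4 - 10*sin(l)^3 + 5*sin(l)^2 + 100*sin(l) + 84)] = 2*(-2*sin(l)^3 + 15*sin(l)^2 - 5*sin(l) - 50)*cos(l)/(sin(l)^4 - 10*sin(l)^3 + 5*sin(l)^2 + 100*sin(l) + 84)^2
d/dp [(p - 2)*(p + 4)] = 2*p + 2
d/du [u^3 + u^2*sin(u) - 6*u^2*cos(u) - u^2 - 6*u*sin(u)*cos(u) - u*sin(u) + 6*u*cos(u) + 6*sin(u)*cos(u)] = 6*u^2*sin(u) + u^2*cos(u) + 3*u^2 - 4*u*sin(u) - 13*u*cos(u) - 6*u*cos(2*u) - 2*u - sin(u) - 3*sin(2*u) + 6*cos(u) + 6*cos(2*u)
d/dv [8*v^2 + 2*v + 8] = 16*v + 2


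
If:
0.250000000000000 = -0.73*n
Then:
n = -0.34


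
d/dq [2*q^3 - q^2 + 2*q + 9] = 6*q^2 - 2*q + 2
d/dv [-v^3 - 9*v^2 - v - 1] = -3*v^2 - 18*v - 1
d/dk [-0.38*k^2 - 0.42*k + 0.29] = -0.76*k - 0.42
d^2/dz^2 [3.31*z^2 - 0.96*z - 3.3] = 6.62000000000000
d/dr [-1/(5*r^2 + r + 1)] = (10*r + 1)/(5*r^2 + r + 1)^2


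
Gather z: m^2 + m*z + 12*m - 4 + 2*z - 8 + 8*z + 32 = m^2 + 12*m + z*(m + 10) + 20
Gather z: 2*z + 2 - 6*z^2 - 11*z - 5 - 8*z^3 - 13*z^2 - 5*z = -8*z^3 - 19*z^2 - 14*z - 3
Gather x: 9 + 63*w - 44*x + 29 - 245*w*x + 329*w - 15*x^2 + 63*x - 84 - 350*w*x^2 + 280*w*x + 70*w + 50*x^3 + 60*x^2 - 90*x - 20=462*w + 50*x^3 + x^2*(45 - 350*w) + x*(35*w - 71) - 66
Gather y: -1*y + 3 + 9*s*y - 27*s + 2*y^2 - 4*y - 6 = -27*s + 2*y^2 + y*(9*s - 5) - 3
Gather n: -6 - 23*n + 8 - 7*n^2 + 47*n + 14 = -7*n^2 + 24*n + 16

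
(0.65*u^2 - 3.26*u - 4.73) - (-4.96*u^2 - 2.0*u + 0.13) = 5.61*u^2 - 1.26*u - 4.86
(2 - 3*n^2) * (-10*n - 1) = 30*n^3 + 3*n^2 - 20*n - 2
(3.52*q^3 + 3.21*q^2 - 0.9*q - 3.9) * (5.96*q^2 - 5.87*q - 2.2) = 20.9792*q^5 - 1.5308*q^4 - 31.9507*q^3 - 25.023*q^2 + 24.873*q + 8.58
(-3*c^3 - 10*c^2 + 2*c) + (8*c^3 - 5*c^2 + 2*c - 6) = 5*c^3 - 15*c^2 + 4*c - 6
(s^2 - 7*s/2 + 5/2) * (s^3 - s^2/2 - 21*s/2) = s^5 - 4*s^4 - 25*s^3/4 + 71*s^2/2 - 105*s/4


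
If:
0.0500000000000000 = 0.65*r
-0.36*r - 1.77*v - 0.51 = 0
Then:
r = 0.08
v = -0.30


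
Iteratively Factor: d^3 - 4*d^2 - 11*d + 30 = (d - 2)*(d^2 - 2*d - 15) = (d - 5)*(d - 2)*(d + 3)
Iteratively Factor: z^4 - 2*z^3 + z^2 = (z)*(z^3 - 2*z^2 + z) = z*(z - 1)*(z^2 - z) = z*(z - 1)^2*(z)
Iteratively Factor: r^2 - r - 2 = (r + 1)*(r - 2)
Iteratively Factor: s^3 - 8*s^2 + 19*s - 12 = (s - 3)*(s^2 - 5*s + 4) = (s - 3)*(s - 1)*(s - 4)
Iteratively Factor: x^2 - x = (x)*(x - 1)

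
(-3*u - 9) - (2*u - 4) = -5*u - 5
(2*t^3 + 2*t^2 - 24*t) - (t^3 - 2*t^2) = t^3 + 4*t^2 - 24*t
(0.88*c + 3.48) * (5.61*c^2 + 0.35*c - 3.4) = 4.9368*c^3 + 19.8308*c^2 - 1.774*c - 11.832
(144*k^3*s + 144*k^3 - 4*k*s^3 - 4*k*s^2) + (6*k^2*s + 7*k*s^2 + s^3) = 144*k^3*s + 144*k^3 + 6*k^2*s - 4*k*s^3 + 3*k*s^2 + s^3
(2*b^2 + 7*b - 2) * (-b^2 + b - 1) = -2*b^4 - 5*b^3 + 7*b^2 - 9*b + 2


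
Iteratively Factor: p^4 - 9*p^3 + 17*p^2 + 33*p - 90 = (p - 3)*(p^3 - 6*p^2 - p + 30) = (p - 5)*(p - 3)*(p^2 - p - 6) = (p - 5)*(p - 3)^2*(p + 2)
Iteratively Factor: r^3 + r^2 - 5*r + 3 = (r - 1)*(r^2 + 2*r - 3) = (r - 1)*(r + 3)*(r - 1)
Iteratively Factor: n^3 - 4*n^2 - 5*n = (n - 5)*(n^2 + n) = n*(n - 5)*(n + 1)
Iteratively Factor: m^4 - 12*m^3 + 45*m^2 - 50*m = (m)*(m^3 - 12*m^2 + 45*m - 50) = m*(m - 5)*(m^2 - 7*m + 10) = m*(m - 5)^2*(m - 2)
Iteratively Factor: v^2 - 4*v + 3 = (v - 3)*(v - 1)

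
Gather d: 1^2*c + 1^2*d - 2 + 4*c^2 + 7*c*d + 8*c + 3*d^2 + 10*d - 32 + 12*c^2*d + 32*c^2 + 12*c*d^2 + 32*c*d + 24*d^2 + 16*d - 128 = 36*c^2 + 9*c + d^2*(12*c + 27) + d*(12*c^2 + 39*c + 27) - 162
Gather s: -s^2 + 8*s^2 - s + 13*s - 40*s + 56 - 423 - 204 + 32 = 7*s^2 - 28*s - 539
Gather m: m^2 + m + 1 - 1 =m^2 + m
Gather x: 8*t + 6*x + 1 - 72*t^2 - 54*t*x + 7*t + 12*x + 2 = -72*t^2 + 15*t + x*(18 - 54*t) + 3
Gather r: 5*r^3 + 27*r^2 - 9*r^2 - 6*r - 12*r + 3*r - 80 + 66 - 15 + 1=5*r^3 + 18*r^2 - 15*r - 28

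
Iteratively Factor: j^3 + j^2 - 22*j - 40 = (j - 5)*(j^2 + 6*j + 8) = (j - 5)*(j + 2)*(j + 4)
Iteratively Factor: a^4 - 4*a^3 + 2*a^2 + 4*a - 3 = (a + 1)*(a^3 - 5*a^2 + 7*a - 3) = (a - 3)*(a + 1)*(a^2 - 2*a + 1) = (a - 3)*(a - 1)*(a + 1)*(a - 1)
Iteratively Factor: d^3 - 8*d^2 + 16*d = (d - 4)*(d^2 - 4*d) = (d - 4)^2*(d)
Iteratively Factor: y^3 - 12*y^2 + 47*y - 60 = (y - 5)*(y^2 - 7*y + 12) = (y - 5)*(y - 4)*(y - 3)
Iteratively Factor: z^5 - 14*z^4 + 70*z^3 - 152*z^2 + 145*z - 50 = (z - 5)*(z^4 - 9*z^3 + 25*z^2 - 27*z + 10) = (z - 5)*(z - 1)*(z^3 - 8*z^2 + 17*z - 10) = (z - 5)*(z - 1)^2*(z^2 - 7*z + 10) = (z - 5)^2*(z - 1)^2*(z - 2)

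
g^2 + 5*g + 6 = (g + 2)*(g + 3)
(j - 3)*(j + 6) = j^2 + 3*j - 18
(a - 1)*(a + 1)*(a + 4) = a^3 + 4*a^2 - a - 4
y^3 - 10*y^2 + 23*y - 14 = (y - 7)*(y - 2)*(y - 1)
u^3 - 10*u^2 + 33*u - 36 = (u - 4)*(u - 3)^2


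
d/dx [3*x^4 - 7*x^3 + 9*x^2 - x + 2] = 12*x^3 - 21*x^2 + 18*x - 1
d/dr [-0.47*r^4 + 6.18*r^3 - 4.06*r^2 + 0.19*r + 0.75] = -1.88*r^3 + 18.54*r^2 - 8.12*r + 0.19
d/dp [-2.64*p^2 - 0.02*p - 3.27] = -5.28*p - 0.02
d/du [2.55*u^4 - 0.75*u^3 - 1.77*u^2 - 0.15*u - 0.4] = 10.2*u^3 - 2.25*u^2 - 3.54*u - 0.15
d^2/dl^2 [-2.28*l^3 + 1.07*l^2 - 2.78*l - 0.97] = 2.14 - 13.68*l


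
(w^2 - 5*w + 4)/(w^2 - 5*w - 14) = (-w^2 + 5*w - 4)/(-w^2 + 5*w + 14)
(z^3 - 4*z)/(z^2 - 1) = z*(z^2 - 4)/(z^2 - 1)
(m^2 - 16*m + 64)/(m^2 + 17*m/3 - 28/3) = 3*(m^2 - 16*m + 64)/(3*m^2 + 17*m - 28)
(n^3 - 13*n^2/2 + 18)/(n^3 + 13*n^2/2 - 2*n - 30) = (2*n^2 - 9*n - 18)/(2*n^2 + 17*n + 30)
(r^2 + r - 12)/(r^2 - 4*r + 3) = (r + 4)/(r - 1)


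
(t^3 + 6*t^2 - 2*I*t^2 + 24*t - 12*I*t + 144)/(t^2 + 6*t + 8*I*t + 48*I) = (t^2 - 2*I*t + 24)/(t + 8*I)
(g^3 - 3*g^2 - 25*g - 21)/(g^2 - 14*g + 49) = (g^2 + 4*g + 3)/(g - 7)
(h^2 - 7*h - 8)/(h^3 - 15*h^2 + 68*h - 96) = (h + 1)/(h^2 - 7*h + 12)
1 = 1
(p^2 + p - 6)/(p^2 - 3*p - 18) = (p - 2)/(p - 6)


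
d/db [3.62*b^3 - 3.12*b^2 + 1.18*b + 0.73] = 10.86*b^2 - 6.24*b + 1.18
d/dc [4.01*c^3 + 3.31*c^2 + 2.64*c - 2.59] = 12.03*c^2 + 6.62*c + 2.64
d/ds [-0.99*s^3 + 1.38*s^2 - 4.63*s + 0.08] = -2.97*s^2 + 2.76*s - 4.63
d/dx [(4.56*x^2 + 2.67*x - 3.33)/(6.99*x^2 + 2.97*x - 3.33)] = (-5.12009999999999*x^2 + 16.1838*x + 0.999000000000001)/(48.8601*x^4 + 41.5206*x^3 - 37.7325*x^2 - 19.7802*x + 11.0889)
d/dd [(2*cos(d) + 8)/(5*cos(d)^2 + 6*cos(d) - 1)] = 10*(cos(d)^2 + 8*cos(d) + 5)*sin(d)/(-5*sin(d)^2 + 6*cos(d) + 4)^2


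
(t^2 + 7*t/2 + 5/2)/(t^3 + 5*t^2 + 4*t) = (t + 5/2)/(t*(t + 4))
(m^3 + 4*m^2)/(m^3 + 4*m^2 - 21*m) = m*(m + 4)/(m^2 + 4*m - 21)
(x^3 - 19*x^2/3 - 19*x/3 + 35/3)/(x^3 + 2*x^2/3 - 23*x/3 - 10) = (x^2 - 8*x + 7)/(x^2 - x - 6)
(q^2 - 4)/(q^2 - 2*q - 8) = (q - 2)/(q - 4)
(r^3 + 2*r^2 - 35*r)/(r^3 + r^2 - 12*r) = (r^2 + 2*r - 35)/(r^2 + r - 12)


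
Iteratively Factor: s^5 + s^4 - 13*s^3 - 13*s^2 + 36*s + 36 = (s + 2)*(s^4 - s^3 - 11*s^2 + 9*s + 18) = (s - 2)*(s + 2)*(s^3 + s^2 - 9*s - 9) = (s - 3)*(s - 2)*(s + 2)*(s^2 + 4*s + 3) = (s - 3)*(s - 2)*(s + 1)*(s + 2)*(s + 3)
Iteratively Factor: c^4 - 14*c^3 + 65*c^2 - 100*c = (c - 5)*(c^3 - 9*c^2 + 20*c) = c*(c - 5)*(c^2 - 9*c + 20) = c*(c - 5)^2*(c - 4)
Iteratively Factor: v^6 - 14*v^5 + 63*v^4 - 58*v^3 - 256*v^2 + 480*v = (v + 2)*(v^5 - 16*v^4 + 95*v^3 - 248*v^2 + 240*v) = (v - 4)*(v + 2)*(v^4 - 12*v^3 + 47*v^2 - 60*v) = v*(v - 4)*(v + 2)*(v^3 - 12*v^2 + 47*v - 60) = v*(v - 4)^2*(v + 2)*(v^2 - 8*v + 15) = v*(v - 4)^2*(v - 3)*(v + 2)*(v - 5)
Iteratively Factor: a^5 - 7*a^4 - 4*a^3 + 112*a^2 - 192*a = (a)*(a^4 - 7*a^3 - 4*a^2 + 112*a - 192) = a*(a - 4)*(a^3 - 3*a^2 - 16*a + 48) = a*(a - 4)*(a + 4)*(a^2 - 7*a + 12) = a*(a - 4)*(a - 3)*(a + 4)*(a - 4)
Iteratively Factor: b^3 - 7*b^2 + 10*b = (b - 5)*(b^2 - 2*b) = (b - 5)*(b - 2)*(b)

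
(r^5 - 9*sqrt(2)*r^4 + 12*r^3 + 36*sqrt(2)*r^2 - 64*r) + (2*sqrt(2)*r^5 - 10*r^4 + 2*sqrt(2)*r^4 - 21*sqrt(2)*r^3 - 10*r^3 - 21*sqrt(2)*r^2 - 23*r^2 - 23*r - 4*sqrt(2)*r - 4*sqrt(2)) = r^5 + 2*sqrt(2)*r^5 - 10*r^4 - 7*sqrt(2)*r^4 - 21*sqrt(2)*r^3 + 2*r^3 - 23*r^2 + 15*sqrt(2)*r^2 - 87*r - 4*sqrt(2)*r - 4*sqrt(2)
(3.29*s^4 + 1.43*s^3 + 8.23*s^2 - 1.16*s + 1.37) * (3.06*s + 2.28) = 10.0674*s^5 + 11.877*s^4 + 28.4442*s^3 + 15.2148*s^2 + 1.5474*s + 3.1236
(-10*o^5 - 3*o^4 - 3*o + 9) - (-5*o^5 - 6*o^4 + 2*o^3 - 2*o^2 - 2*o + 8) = -5*o^5 + 3*o^4 - 2*o^3 + 2*o^2 - o + 1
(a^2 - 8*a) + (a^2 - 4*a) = 2*a^2 - 12*a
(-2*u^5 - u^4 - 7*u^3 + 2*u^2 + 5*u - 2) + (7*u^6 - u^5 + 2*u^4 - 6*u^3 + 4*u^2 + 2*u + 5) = 7*u^6 - 3*u^5 + u^4 - 13*u^3 + 6*u^2 + 7*u + 3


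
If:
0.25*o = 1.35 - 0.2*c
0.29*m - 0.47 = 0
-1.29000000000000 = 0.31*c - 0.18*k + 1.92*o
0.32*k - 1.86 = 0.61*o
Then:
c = 9.21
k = 2.07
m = 1.62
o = -1.96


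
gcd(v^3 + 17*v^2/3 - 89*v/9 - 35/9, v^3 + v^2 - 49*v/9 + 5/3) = v - 5/3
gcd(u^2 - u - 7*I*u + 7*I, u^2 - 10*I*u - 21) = u - 7*I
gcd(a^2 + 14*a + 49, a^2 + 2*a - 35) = a + 7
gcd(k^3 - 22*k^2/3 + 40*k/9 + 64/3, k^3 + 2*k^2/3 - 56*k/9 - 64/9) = k^2 - 4*k/3 - 32/9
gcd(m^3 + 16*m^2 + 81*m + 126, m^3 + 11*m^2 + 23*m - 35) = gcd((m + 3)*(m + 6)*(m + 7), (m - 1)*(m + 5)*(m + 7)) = m + 7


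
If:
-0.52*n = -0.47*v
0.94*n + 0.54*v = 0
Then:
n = 0.00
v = 0.00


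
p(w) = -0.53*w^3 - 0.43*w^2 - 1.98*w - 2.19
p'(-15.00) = -346.83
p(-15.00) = 1719.51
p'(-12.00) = -220.62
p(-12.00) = 875.49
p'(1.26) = -5.59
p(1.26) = -6.43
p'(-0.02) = -1.96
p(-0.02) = -2.15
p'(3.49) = -24.35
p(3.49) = -36.87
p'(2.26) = -12.04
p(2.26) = -14.98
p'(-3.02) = -13.88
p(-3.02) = 14.47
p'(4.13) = -32.65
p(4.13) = -55.04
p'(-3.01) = -13.80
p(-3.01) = 14.33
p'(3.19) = -20.90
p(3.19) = -30.09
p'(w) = -1.59*w^2 - 0.86*w - 1.98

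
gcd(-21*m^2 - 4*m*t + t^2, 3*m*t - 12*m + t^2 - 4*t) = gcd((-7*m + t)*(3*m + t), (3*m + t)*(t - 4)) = 3*m + t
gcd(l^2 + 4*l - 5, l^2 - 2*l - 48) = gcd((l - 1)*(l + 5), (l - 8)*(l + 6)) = 1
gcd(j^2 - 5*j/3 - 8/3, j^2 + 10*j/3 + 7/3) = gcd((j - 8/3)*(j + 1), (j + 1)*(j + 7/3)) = j + 1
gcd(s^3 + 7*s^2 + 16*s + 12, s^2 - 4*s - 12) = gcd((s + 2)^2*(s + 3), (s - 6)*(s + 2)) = s + 2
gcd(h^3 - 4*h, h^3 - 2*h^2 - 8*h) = h^2 + 2*h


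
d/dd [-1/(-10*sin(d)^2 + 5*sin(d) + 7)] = 5*(1 - 4*sin(d))*cos(d)/(-10*sin(d)^2 + 5*sin(d) + 7)^2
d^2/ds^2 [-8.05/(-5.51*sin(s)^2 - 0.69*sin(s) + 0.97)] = (-977.59522*sin(s)^4 - 91.815885*sin(s)^3 + 1290.460885*sin(s)^2 + 178.243905*sin(s) + 93.71488)/(5.51*sin(s)^2 + 0.69*sin(s) - 0.97)^3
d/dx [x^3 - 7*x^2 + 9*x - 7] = 3*x^2 - 14*x + 9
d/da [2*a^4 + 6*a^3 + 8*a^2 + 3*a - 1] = 8*a^3 + 18*a^2 + 16*a + 3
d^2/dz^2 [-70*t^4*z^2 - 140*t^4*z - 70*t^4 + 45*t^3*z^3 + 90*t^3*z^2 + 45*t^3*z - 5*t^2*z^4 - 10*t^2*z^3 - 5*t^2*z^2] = t^2*(-140*t^2 + 270*t*z + 180*t - 60*z^2 - 60*z - 10)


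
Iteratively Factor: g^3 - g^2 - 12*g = (g - 4)*(g^2 + 3*g) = (g - 4)*(g + 3)*(g)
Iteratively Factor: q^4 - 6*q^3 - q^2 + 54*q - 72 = (q - 4)*(q^3 - 2*q^2 - 9*q + 18) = (q - 4)*(q + 3)*(q^2 - 5*q + 6) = (q - 4)*(q - 2)*(q + 3)*(q - 3)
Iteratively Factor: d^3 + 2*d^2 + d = (d)*(d^2 + 2*d + 1) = d*(d + 1)*(d + 1)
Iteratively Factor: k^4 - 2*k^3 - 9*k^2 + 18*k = (k - 2)*(k^3 - 9*k) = (k - 3)*(k - 2)*(k^2 + 3*k) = (k - 3)*(k - 2)*(k + 3)*(k)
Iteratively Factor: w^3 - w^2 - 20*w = (w)*(w^2 - w - 20) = w*(w - 5)*(w + 4)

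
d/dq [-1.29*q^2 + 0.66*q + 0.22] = 0.66 - 2.58*q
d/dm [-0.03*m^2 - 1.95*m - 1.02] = -0.06*m - 1.95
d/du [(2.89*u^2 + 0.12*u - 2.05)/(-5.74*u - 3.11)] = (-16.5886*u^2 - 17.9758*u - 12.1402)/(32.9476*u^2 + 35.7028*u + 9.6721)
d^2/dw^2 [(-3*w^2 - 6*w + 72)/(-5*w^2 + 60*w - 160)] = 84/(5*(w^3 - 24*w^2 + 192*w - 512))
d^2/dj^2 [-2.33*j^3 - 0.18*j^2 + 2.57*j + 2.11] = -13.98*j - 0.36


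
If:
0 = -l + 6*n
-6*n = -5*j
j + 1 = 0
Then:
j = -1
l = -5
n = -5/6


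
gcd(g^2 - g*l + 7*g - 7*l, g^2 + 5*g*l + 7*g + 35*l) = g + 7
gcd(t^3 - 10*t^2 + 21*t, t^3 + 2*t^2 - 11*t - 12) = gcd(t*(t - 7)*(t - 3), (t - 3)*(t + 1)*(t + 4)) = t - 3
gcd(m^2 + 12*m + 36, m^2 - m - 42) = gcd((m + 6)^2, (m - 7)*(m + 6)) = m + 6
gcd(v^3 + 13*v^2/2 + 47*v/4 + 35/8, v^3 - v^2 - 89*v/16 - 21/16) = 1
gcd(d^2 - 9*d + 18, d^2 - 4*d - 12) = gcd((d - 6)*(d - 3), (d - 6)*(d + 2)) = d - 6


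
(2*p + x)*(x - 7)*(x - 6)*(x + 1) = 2*p*x^3 - 24*p*x^2 + 58*p*x + 84*p + x^4 - 12*x^3 + 29*x^2 + 42*x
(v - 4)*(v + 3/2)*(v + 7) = v^3 + 9*v^2/2 - 47*v/2 - 42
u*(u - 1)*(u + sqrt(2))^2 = u^4 - u^3 + 2*sqrt(2)*u^3 - 2*sqrt(2)*u^2 + 2*u^2 - 2*u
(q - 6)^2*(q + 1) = q^3 - 11*q^2 + 24*q + 36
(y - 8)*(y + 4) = y^2 - 4*y - 32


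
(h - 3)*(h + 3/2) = h^2 - 3*h/2 - 9/2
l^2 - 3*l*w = l*(l - 3*w)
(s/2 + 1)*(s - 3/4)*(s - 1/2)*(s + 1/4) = s^4/2 + s^3/2 - 31*s^2/32 + 7*s/64 + 3/32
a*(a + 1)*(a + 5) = a^3 + 6*a^2 + 5*a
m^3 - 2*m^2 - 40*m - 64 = (m - 8)*(m + 2)*(m + 4)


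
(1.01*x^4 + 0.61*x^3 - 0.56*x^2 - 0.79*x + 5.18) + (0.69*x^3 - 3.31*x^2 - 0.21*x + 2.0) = 1.01*x^4 + 1.3*x^3 - 3.87*x^2 - 1.0*x + 7.18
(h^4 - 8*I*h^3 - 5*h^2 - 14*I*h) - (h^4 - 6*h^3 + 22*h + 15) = 6*h^3 - 8*I*h^3 - 5*h^2 - 22*h - 14*I*h - 15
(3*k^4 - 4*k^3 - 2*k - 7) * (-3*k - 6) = -9*k^5 - 6*k^4 + 24*k^3 + 6*k^2 + 33*k + 42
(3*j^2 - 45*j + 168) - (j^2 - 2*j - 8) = 2*j^2 - 43*j + 176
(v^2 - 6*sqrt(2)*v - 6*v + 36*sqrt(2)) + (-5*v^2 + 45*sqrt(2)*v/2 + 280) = -4*v^2 - 6*v + 33*sqrt(2)*v/2 + 36*sqrt(2) + 280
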